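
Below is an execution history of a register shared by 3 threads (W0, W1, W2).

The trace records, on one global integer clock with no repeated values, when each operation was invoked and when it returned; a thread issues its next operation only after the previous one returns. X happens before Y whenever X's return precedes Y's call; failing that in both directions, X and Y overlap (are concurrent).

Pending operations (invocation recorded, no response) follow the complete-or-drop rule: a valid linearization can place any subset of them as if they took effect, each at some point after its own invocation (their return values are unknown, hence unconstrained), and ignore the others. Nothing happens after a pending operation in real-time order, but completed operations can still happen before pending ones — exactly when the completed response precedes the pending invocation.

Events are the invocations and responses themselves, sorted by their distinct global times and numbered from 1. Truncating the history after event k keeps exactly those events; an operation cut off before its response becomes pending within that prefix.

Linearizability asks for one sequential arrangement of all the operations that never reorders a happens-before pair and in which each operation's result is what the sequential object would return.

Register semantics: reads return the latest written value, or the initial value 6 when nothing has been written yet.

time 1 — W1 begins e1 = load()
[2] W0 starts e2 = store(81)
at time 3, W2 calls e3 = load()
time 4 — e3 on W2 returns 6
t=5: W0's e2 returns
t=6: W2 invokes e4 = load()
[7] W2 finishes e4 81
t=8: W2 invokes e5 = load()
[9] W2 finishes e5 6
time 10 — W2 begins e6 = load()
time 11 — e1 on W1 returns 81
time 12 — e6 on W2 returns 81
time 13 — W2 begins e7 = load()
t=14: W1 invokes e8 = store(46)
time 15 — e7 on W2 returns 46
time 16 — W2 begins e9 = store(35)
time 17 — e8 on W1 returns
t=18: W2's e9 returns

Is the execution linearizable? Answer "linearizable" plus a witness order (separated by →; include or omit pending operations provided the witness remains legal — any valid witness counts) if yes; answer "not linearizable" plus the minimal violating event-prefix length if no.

not linearizable — minimal violating prefix: 9 events

events 1..8 are fine; event 9 — the response of e5 at time 9 — makes the prefix non-linearizable
all 2 real-time-respecting orders fail — 4 completed register operations, no legal replay
including or dropping the 1 pending operation (e1) in any combination fails
e.g. e2, e3, e4, e5 (pending dropped): illegal at step 2, since e3 load() → 6 cannot apply there
e.g. e3, e2, e4, e5 (pending dropped): illegal at step 4, since e5 load() → 6 cannot apply there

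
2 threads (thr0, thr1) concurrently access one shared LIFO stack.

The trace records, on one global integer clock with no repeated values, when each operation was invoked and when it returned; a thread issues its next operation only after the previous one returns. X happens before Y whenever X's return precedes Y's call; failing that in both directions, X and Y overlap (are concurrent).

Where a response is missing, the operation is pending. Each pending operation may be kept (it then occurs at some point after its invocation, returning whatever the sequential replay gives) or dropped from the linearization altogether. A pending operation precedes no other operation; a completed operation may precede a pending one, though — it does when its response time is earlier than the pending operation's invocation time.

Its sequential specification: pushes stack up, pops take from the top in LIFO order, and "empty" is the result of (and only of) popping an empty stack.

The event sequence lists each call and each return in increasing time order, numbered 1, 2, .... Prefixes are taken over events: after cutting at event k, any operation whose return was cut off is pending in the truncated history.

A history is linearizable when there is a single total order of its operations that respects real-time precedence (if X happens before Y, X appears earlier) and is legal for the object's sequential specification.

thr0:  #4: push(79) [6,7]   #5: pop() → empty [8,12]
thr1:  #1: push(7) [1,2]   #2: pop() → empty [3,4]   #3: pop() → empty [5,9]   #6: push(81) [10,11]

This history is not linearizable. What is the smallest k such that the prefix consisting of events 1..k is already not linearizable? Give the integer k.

one valid order for events 1..3 is #1:
1. #1 push(7), leaving stack <7>
once event 4 joins (#2's response, time 4), exhaustive search finds no witness
take #1, #2: step 2 already fails, because #2 pop() → empty cannot occur there

4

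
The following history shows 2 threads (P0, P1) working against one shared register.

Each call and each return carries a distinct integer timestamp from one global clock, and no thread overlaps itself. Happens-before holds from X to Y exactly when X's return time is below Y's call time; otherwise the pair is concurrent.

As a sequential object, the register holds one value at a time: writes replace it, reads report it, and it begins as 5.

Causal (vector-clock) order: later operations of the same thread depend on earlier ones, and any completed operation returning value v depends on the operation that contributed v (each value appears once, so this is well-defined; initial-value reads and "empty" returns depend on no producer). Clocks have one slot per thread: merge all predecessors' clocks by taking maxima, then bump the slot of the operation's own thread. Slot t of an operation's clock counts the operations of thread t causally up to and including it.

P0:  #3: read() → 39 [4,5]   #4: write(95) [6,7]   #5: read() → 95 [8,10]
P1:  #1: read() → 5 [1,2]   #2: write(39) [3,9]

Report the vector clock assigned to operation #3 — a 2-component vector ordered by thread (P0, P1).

(1, 2)

VC(#1, invoked at 1): no causal predecessors; +1 on P1 → (0, 1)
from VC(#1)=(0, 1), #2 (invoked 3) maxes components and bumps P1 → (0, 2)
from VC(#2)=(0, 2), #3 (invoked 4) maxes components and bumps P0 → (1, 2)
from VC(#3)=(1, 2), #4 (invoked 6) maxes components and bumps P0 → (2, 2)
from VC(#4)=(2, 2), #5 (invoked 8) maxes components and bumps P0 → (3, 2)
target: VC(#3) = (1, 2)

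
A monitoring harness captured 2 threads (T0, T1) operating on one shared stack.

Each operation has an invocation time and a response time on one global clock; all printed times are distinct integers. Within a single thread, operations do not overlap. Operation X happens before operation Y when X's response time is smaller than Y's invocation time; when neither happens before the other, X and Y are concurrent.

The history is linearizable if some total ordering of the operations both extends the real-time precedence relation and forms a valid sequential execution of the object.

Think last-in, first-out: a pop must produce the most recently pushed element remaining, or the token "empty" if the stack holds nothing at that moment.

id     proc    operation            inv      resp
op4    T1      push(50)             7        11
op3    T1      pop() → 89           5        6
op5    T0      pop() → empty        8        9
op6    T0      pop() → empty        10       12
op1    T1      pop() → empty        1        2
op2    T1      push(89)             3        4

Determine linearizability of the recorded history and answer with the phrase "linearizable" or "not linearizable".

linearizable

one valid linearization: op1, op2, op3, op5, op6, op4
1. op1 pop() → empty, leaving stack <>
2. op2 push(89), leaving stack <89>
3. op3 pop() → 89, leaving stack <>
4. op5 pop() → empty, leaving stack <>
5. op6 pop() → empty, leaving stack <>
6. op4 push(50), leaving stack <50>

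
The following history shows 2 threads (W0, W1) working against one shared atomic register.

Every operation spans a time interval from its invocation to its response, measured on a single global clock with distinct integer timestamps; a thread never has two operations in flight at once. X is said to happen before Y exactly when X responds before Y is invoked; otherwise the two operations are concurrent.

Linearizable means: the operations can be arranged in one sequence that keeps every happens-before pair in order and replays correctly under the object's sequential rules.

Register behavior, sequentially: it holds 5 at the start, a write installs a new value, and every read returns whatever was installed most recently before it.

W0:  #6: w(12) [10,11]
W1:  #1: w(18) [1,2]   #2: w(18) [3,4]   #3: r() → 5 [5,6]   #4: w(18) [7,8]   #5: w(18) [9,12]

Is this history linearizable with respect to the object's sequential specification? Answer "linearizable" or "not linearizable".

not linearizable

already the first 6 events (up to #3's response at time 6) admit no linearization; the first 5 still do
the completed operations (3 total) allow one real-time order; the atomic register replay rejects it
one such order, #1, #2, #3, breaks at step 3 where #3 r() → 5 is illegal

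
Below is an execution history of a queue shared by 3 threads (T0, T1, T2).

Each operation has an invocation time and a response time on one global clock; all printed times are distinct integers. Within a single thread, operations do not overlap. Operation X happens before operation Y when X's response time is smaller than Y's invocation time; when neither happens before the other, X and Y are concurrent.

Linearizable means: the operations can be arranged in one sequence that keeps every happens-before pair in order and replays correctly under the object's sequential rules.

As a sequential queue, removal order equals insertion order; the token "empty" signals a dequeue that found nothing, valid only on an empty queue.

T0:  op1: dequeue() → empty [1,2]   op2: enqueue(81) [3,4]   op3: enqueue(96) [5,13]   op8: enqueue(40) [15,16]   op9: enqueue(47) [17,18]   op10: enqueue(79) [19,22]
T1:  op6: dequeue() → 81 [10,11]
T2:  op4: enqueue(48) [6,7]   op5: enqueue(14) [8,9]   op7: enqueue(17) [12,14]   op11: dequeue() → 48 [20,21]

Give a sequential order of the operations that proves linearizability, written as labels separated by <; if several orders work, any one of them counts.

op1 < op2 < op4 < op3 < op5 < op6 < op7 < op8 < op9 < op10 < op11

1. op1 dequeue() → empty, leaving queue <>
2. op2 enqueue(81), leaving queue <81>
3. op4 enqueue(48), leaving queue <81,48>
4. op3 enqueue(96), leaving queue <81,48,96>
5. op5 enqueue(14), leaving queue <81,48,96,14>
6. op6 dequeue() → 81, leaving queue <48,96,14>
7. op7 enqueue(17), leaving queue <48,96,14,17>
8. op8 enqueue(40), leaving queue <48,96,14,17,40>
9. op9 enqueue(47), leaving queue <48,96,14,17,40,47>
10. op10 enqueue(79), leaving queue <48,96,14,17,40,47,79>
11. op11 dequeue() → 48, leaving queue <96,14,17,40,47,79>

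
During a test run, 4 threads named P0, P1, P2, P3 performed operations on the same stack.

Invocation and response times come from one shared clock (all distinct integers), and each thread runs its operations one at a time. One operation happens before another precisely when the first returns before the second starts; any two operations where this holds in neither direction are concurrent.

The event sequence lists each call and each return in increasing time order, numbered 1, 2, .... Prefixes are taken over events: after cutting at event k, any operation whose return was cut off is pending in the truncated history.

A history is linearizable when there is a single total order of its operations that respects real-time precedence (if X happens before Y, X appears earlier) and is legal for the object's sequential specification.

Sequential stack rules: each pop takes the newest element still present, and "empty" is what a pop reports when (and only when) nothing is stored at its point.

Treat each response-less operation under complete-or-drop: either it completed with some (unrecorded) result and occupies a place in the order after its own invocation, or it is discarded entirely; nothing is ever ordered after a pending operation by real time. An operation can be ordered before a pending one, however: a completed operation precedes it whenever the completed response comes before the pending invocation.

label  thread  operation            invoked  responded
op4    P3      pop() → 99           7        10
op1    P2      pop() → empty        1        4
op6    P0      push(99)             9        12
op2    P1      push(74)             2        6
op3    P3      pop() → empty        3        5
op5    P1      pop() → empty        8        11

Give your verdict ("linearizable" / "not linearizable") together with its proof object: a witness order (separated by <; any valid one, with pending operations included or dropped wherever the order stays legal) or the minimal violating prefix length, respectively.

not linearizable — minimal violating prefix: 11 events

cut after 10 events: linearizable; cut after 11 events (op5 responds, time 11): not linearizable
no legal order exists: 12 real-time-consistent candidates over 5 completed stack operations, all rejected
no escape via the 1 pending operation (op6): every completion choice fails
one such order, op1, op2, op3, op4, op5 (pending dropped), breaks at step 3 where op3 pop() → empty is illegal
one such order, op1, op2, op3, op5, op4 (pending dropped), breaks at step 3 where op3 pop() → empty is illegal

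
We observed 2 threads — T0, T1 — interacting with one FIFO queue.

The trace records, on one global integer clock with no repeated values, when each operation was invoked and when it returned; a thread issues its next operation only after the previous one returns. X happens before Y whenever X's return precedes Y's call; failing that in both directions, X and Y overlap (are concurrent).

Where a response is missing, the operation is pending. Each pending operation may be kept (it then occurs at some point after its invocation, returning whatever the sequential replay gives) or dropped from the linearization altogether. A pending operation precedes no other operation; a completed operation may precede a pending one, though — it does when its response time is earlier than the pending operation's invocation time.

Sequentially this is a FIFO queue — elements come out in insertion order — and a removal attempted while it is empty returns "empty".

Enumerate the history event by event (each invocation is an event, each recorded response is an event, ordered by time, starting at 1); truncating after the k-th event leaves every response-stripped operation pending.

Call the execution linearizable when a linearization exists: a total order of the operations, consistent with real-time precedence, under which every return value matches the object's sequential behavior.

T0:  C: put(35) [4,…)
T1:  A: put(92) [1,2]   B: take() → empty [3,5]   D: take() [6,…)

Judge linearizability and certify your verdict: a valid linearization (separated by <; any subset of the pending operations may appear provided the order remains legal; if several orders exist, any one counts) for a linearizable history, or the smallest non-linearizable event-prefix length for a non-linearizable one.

through event 4 a valid linearization exists; event 5 (B responding at time 5) ends that
the completed operations (2 total) allow one real-time order; the FIFO queue replay rejects it
every completion of the 1 pending operation (C) was checked; none linearizes
for example A, B (pending dropped) fails at step 2: B take() → empty is not legal there

not linearizable — minimal violating prefix: 5 events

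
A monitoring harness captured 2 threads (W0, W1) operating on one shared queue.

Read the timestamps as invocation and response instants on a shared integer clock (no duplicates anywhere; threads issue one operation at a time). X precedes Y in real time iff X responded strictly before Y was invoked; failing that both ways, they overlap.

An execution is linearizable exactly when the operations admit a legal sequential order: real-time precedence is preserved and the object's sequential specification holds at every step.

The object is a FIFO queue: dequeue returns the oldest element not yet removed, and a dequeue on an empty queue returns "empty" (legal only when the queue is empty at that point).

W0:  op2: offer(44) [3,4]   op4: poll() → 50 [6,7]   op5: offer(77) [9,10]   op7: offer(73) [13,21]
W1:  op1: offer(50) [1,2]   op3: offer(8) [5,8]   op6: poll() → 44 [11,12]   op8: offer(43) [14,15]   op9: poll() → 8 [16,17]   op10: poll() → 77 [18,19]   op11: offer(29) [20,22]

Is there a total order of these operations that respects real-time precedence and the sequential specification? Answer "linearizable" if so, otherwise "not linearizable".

one valid linearization: op1, op2, op3, op4, op5, op6, op7, op8, op9, op10, op11
after step 1 (op1 offer(50)): queue <50>
after step 2 (op2 offer(44)): queue <50,44>
after step 3 (op3 offer(8)): queue <50,44,8>
after step 4 (op4 poll() → 50): queue <44,8>
after step 5 (op5 offer(77)): queue <44,8,77>
after step 6 (op6 poll() → 44): queue <8,77>
after step 7 (op7 offer(73)): queue <8,77,73>
after step 8 (op8 offer(43)): queue <8,77,73,43>
after step 9 (op9 poll() → 8): queue <77,73,43>
after step 10 (op10 poll() → 77): queue <73,43>
after step 11 (op11 offer(29)): queue <73,43,29>

linearizable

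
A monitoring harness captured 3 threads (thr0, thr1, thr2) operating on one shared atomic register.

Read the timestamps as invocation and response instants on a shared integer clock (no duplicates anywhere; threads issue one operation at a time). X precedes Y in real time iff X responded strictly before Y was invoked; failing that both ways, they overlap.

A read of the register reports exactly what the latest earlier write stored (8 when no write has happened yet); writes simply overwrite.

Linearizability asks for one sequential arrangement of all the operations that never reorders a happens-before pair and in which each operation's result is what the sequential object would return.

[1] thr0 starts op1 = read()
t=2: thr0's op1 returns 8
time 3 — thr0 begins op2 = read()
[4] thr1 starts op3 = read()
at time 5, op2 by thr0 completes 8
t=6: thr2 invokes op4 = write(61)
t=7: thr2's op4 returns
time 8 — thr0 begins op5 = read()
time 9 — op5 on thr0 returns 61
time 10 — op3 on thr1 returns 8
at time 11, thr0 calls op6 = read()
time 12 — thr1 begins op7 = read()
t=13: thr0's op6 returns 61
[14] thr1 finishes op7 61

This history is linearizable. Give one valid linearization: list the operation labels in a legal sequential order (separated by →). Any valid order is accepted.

1. op1 read() → 8, leaving value 8
2. op2 read() → 8, leaving value 8
3. op3 read() → 8, leaving value 8
4. op4 write(61), leaving value 61
5. op5 read() → 61, leaving value 61
6. op6 read() → 61, leaving value 61
7. op7 read() → 61, leaving value 61

op1 → op2 → op3 → op4 → op5 → op6 → op7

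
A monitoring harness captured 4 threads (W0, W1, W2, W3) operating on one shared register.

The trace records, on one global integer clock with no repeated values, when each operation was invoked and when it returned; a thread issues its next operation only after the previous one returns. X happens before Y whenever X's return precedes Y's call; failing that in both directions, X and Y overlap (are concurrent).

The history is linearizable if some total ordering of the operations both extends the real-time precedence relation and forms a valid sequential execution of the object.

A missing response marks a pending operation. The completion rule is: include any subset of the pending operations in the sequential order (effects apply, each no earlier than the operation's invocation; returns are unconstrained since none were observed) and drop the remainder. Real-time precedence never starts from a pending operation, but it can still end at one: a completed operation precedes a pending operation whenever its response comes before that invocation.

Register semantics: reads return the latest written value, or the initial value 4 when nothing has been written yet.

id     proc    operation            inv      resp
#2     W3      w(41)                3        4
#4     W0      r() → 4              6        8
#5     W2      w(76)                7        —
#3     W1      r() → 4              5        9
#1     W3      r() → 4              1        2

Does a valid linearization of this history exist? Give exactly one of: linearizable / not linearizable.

already the first 8 events (up to #4's response at time 8) admit no linearization; the first 7 still do
a single order respects real time; the 3 completed register operations fail replay along it
completion choices over the 2 pending operations (#3, #5) were checked; none helps
sample order #1, #2, #4 (pending dropped) stalls at step 3 — #4 r() → 4 has no legal effect

not linearizable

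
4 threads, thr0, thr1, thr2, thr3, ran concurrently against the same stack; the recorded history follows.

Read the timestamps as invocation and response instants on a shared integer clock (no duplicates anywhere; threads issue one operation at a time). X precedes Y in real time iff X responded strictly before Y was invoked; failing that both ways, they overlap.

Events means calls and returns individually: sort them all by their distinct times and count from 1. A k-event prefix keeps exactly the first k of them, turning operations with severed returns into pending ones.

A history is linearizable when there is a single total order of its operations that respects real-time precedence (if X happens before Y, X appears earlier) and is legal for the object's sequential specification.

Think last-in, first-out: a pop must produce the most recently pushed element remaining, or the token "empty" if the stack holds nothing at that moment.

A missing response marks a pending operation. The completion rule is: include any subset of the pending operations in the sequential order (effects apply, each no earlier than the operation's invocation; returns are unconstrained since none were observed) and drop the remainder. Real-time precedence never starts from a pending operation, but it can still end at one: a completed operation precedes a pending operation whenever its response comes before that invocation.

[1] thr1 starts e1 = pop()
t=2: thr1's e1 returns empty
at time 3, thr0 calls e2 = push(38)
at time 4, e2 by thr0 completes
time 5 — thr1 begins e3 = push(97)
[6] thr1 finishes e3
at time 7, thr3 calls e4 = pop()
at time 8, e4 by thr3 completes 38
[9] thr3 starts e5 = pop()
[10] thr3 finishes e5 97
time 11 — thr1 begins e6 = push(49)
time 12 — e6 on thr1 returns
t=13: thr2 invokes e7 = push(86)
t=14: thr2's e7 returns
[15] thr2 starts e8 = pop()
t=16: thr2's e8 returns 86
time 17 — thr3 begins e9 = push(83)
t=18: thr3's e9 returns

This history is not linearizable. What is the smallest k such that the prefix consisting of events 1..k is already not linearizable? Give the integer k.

events 1..7 are linearizable, e.g. via e1, e2, e3:
1. e1 pop() → empty, leaving stack <>
2. e2 push(38), leaving stack <38>
3. e3 push(97), leaving stack <38,97>
once event 8 joins (e4's response, time 8), exhaustive search finds no witness
for example e1, e2, e3, e4 fails at step 4: e4 pop() → 38 is not legal there

8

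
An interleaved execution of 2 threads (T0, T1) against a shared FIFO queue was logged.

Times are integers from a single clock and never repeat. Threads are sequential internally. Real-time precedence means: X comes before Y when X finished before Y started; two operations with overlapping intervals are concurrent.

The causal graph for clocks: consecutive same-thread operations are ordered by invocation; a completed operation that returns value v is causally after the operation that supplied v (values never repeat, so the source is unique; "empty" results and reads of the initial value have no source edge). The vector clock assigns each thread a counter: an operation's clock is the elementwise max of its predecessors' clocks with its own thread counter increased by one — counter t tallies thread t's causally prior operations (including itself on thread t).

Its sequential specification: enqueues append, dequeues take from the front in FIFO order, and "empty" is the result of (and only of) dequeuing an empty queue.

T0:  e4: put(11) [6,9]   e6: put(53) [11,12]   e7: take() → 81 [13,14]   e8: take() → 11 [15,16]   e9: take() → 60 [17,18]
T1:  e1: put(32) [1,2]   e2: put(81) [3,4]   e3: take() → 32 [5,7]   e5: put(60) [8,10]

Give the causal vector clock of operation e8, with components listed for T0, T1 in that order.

root op e1, invoked 1: fresh clock plus T1's own tick → (0, 1)
root op e4, invoked 6: fresh clock plus T0's own tick → (1, 0)
invoked at 3, e2 merges VC(e1)=(0, 1) and bumps T1's slot → (0, 2)
invoked at 11, e6 merges VC(e4)=(1, 0) and bumps T0's slot → (2, 0)
invoked at 5, e3 merges VC(e1)=(0, 1), VC(e2)=(0, 2) and bumps T1's slot → (0, 3)
invoked at 8, e5 merges VC(e3)=(0, 3) and bumps T1's slot → (0, 4)
invoked at 13, e7 merges VC(e2)=(0, 2), VC(e6)=(2, 0) and bumps T0's slot → (3, 2)
invoked at 15, e8 merges VC(e4)=(1, 0), VC(e7)=(3, 2) and bumps T0's slot → (4, 2)
invoked at 17, e9 merges VC(e5)=(0, 4), VC(e8)=(4, 2) and bumps T0's slot → (5, 4)
target: VC(e8) = (4, 2)

(4, 2)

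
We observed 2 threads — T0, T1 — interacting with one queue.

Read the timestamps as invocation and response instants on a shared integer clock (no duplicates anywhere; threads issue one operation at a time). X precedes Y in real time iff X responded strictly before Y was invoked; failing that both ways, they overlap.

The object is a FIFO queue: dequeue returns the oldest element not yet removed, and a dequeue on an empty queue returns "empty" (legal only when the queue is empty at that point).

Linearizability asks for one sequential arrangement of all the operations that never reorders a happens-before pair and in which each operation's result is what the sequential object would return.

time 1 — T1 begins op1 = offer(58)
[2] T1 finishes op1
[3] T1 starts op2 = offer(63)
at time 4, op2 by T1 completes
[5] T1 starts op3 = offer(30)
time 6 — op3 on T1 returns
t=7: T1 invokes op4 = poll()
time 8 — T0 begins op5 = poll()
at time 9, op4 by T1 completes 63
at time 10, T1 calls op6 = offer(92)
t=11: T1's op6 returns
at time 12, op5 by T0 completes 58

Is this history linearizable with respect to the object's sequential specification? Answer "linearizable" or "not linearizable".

one valid linearization: op1, op2, op3, op5, op4, op6
step 1: op1 offer(58) — queue <58>
step 2: op2 offer(63) — queue <58,63>
step 3: op3 offer(30) — queue <58,63,30>
step 4: op5 poll() → 58 — queue <63,30>
step 5: op4 poll() → 63 — queue <30>
step 6: op6 offer(92) — queue <30,92>

linearizable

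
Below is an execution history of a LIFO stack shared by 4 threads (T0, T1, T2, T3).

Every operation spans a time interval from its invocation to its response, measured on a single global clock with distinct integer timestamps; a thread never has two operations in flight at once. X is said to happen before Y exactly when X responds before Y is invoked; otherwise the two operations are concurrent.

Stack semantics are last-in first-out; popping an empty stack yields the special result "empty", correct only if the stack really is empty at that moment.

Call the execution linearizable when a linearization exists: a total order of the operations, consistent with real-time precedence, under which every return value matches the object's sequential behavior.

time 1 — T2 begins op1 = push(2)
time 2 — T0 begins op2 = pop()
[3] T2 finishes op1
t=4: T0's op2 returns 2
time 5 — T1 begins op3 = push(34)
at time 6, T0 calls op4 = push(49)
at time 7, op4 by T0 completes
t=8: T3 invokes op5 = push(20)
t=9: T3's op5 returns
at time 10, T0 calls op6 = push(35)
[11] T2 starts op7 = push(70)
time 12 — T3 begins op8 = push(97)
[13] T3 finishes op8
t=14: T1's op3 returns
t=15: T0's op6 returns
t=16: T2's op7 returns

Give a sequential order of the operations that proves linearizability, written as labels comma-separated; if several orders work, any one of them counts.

op1, op2, op3, op4, op5, op6, op7, op8

step 1: op1 push(2) — stack <2>
step 2: op2 pop() → 2 — stack <>
step 3: op3 push(34) — stack <34>
step 4: op4 push(49) — stack <34,49>
step 5: op5 push(20) — stack <34,49,20>
step 6: op6 push(35) — stack <34,49,20,35>
step 7: op7 push(70) — stack <34,49,20,35,70>
step 8: op8 push(97) — stack <34,49,20,35,70,97>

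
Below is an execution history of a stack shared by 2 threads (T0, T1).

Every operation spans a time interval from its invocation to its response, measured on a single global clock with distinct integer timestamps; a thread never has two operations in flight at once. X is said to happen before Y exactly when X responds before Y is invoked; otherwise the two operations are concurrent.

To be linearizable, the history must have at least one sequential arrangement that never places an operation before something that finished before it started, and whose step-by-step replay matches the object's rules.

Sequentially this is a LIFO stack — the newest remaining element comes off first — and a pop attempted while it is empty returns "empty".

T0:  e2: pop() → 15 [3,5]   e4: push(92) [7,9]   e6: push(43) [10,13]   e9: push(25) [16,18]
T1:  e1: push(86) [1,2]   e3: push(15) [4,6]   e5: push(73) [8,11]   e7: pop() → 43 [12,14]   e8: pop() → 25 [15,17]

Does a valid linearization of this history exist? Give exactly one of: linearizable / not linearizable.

a witness: e1, e3, e2, e4, e5, e6, e7, e9, e8
step 1: e1 push(86) — stack <86>
step 2: e3 push(15) — stack <86,15>
step 3: e2 pop() → 15 — stack <86>
step 4: e4 push(92) — stack <86,92>
step 5: e5 push(73) — stack <86,92,73>
step 6: e6 push(43) — stack <86,92,73,43>
step 7: e7 pop() → 43 — stack <86,92,73>
step 8: e9 push(25) — stack <86,92,73,25>
step 9: e8 pop() → 25 — stack <86,92,73>

linearizable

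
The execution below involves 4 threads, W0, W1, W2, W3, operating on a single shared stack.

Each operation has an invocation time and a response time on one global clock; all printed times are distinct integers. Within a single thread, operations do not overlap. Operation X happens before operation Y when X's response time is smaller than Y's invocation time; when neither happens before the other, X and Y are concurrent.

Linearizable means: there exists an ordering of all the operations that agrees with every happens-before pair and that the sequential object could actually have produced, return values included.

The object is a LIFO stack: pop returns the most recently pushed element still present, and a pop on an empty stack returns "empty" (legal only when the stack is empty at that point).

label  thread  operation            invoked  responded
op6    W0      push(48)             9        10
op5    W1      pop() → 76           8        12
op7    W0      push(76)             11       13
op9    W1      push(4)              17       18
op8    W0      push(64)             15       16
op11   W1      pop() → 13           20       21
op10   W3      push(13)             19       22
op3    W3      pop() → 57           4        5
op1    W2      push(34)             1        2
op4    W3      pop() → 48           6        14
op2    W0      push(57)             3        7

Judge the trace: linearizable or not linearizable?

linearizable

a witness: op1, op2, op3, op6, op4, op7, op5, op8, op9, op10, op11
1. op1 push(34), leaving stack <34>
2. op2 push(57), leaving stack <34,57>
3. op3 pop() → 57, leaving stack <34>
4. op6 push(48), leaving stack <34,48>
5. op4 pop() → 48, leaving stack <34>
6. op7 push(76), leaving stack <34,76>
7. op5 pop() → 76, leaving stack <34>
8. op8 push(64), leaving stack <34,64>
9. op9 push(4), leaving stack <34,64,4>
10. op10 push(13), leaving stack <34,64,4,13>
11. op11 pop() → 13, leaving stack <34,64,4>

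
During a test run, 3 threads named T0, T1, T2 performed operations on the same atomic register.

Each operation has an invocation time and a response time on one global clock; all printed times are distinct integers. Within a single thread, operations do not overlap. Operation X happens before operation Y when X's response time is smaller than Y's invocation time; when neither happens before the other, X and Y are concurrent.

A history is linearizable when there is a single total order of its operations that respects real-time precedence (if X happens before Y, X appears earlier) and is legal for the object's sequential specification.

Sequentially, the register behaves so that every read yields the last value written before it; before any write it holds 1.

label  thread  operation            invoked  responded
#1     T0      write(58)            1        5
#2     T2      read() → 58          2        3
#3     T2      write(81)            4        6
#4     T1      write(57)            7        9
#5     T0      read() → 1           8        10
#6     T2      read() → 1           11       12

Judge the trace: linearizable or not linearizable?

not linearizable

the violation lands at event 10, #5's response at time 10: events 1..9 linearize, events 1..10 do not
5 completed operations, 6 real-time-consistent orders — every atomic register replay fails
e.g. #1, #2, #3, #4, #5: illegal at step 5, since #5 read() → 1 cannot apply there
e.g. #1, #2, #3, #5, #4: illegal at step 4, since #5 read() → 1 cannot apply there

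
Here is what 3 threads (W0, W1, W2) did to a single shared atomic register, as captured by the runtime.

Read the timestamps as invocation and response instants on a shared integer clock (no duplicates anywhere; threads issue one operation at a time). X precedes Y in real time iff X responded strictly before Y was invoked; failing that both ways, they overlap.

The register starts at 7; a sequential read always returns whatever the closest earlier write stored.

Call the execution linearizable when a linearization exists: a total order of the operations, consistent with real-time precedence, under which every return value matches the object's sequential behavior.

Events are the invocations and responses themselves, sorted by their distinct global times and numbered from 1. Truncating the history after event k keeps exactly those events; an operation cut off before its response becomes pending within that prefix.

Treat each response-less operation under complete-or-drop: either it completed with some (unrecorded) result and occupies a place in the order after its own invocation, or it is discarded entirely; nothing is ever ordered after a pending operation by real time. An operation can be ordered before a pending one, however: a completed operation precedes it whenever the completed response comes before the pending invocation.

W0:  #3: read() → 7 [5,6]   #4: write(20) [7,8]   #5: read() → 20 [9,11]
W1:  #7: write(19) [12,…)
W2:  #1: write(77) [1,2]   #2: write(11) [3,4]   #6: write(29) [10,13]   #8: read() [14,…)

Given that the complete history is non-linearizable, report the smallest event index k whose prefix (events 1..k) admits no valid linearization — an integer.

events 1..5 are linearizable, e.g. via #1, #2:
step 1: #1 write(77) — value 77
step 2: #2 write(11) — value 11
with event 6 included (#3 responding at time 6), all real-time-consistent orders fail
take #1, #2, #3: step 3 already fails, because #3 read() → 7 cannot occur there

6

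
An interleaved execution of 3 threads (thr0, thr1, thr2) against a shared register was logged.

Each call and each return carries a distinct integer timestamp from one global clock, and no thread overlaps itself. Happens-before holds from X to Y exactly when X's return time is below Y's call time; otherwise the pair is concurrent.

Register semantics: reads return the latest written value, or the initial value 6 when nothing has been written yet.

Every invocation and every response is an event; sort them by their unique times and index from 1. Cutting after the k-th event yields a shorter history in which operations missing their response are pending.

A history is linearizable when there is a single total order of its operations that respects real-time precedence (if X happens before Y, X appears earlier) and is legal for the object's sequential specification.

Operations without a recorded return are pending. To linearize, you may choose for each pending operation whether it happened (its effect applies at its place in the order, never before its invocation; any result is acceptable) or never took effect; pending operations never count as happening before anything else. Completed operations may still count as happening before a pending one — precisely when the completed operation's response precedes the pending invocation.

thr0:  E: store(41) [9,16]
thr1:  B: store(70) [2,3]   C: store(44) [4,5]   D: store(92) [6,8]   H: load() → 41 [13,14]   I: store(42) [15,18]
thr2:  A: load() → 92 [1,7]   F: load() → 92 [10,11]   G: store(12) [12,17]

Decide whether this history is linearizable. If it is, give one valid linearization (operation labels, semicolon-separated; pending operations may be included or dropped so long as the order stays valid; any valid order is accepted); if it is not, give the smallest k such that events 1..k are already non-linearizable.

linearizable — witness: B; C; D; A; F; E; H; G; I

after step 1 (B store(70)): value 70
after step 2 (C store(44)): value 44
after step 3 (D store(92)): value 92
after step 4 (A load() → 92): value 92
after step 5 (F load() → 92): value 92
after step 6 (E store(41)): value 41
after step 7 (H load() → 41): value 41
after step 8 (G store(12)): value 12
after step 9 (I store(42)): value 42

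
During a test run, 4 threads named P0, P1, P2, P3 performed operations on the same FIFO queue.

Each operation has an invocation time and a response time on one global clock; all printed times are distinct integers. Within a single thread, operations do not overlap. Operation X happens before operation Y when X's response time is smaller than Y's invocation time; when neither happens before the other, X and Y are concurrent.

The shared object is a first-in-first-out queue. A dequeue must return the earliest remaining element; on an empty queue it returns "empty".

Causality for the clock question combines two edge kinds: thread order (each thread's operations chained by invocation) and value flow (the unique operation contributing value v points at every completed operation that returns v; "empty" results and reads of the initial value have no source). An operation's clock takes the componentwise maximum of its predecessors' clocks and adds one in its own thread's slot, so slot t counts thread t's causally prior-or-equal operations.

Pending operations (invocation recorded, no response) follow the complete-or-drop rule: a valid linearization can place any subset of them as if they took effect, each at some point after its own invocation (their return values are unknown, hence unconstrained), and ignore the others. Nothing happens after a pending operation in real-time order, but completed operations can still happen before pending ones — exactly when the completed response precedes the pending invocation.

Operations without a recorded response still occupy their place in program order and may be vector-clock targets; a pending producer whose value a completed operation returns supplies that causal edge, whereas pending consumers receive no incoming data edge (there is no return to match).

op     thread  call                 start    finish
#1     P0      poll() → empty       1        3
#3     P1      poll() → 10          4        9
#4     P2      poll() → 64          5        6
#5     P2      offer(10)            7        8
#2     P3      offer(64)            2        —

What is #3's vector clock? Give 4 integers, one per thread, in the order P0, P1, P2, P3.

VC(#2, invoked at 2): no causal predecessors; +1 on P3 → (0, 0, 0, 1)
VC(#1, invoked at 1): no causal predecessors; +1 on P0 → (1, 0, 0, 0)
merge at #4 (invoked 5): VC(#2)=(0, 0, 0, 1), own-thread bump on P2 → (0, 0, 1, 1)
merge at #5 (invoked 7): VC(#4)=(0, 0, 1, 1), own-thread bump on P2 → (0, 0, 2, 1)
merge at #3 (invoked 4): VC(#5)=(0, 0, 2, 1), own-thread bump on P1 → (0, 1, 2, 1)
target: VC(#3) = (0, 1, 2, 1)

(0, 1, 2, 1)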